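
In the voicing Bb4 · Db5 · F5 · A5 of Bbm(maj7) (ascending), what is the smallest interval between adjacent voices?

m3

Adjacent intervals: Bb4→Db5 = minor third; Db5→F5 = major third; F5→A5 = major third.
The smallest is Bb4 to Db5, a minor third (3 semitones).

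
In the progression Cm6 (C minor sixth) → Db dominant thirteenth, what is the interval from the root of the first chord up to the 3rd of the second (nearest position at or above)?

The root of Cm6 (C minor sixth) is C; the 3rd of Db dominant thirteenth is F.
From C to F is 5 semitones, exactly the perfect fourth.

perfect 4th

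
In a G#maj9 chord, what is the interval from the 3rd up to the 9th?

minor seventh

Spelling the chord: G#-B#-D#-F##-A#.
3rd = B#; 9th = A#.
B# up to A# is 10 semitones, a half step narrower than a major seventh, so the interval is minor.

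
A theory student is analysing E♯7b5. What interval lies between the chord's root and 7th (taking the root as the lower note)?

minor 7th

E♯7b5 (E♯ dominant seventh flat five): E♯–G𝄪–B–D♯.
So we need the interval from E♯ up to D♯.
From E♯ to D♯: 10 semitones over a seventh = minor.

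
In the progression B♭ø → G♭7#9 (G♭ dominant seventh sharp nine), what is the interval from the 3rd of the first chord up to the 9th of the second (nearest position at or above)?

augmented fifth

The 3rd of B♭ø is D♭; the 9th of G♭7#9 (G♭ dominant seventh sharp nine) is A.
From D♭ to A: 8 semitones over a fifth = augmented.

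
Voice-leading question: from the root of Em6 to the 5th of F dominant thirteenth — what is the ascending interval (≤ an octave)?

minor sixth

Em6 has E as its root, and F dominant thirteenth has C as its 5th.
6 letter names make it a sixth; at 8 semitones (a half step narrower than major) the quality is minor.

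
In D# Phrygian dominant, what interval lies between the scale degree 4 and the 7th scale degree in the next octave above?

perfect eleventh

Spelling D# Phrygian dominant: D# E F## G# A# B C#.
That puts G# below C#.
From G# to C# is 17 semitones, exactly the perfect eleventh.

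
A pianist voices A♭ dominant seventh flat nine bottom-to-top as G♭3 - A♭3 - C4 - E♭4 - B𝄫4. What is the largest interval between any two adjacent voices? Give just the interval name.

Adjacent intervals: G♭3→A♭3 = major second; A♭3→C4 = major third; C4→E♭4 = minor third; E♭4→B𝄫4 = diminished fifth.
The largest is E♭4 to B𝄫4, a diminished fifth (6 semitones).

d5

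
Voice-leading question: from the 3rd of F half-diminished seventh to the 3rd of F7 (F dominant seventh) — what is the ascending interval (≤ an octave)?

F half-diminished seventh has A♭ as its 3rd, and F7 (F dominant seventh) has A as its 3rd.
A♭ up to A is 1 semitone, a half step wider than a perfect unison, so the interval is augmented.

augmented unison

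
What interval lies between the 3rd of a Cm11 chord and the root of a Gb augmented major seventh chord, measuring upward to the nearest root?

m3

Cm11 has Eb as its 3rd, and Gb augmented major seventh has Gb as its root.
Eb up to Gb is 3 semitones, a half step narrower than a major third, so the interval is minor.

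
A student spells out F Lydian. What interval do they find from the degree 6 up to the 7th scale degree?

Spelling F Lydian: F G A B C D E.
Degree 6 = D; scale degree 7 = E.
From D to E is 2 semitones, exactly the major second.

M2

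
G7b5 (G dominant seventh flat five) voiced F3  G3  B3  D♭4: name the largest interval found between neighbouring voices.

major third

Adjacent intervals: F3→G3 = major second; G3→B3 = major third; B3→D♭4 = diminished third.
The largest is G3 to B3, a major third (4 semitones).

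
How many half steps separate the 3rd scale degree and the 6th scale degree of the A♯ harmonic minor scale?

The scale is A♯ B♯ C♯ D♯ E♯ F♯ G𝄪.
C♯ up to F♯ is a perfect fourth — 5 semitones.

5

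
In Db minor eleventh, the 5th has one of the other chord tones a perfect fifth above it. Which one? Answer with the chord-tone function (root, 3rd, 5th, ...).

9th

Dbm11 (Db minor eleventh) is spelled Db Fb Ab Cb Eb Gb.
The 5th is Ab. A perfect fifth above Ab is Eb.
Eb is the chord's 9th.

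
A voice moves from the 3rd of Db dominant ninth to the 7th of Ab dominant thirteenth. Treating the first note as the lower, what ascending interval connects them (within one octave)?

m2

The 3rd of Db dominant ninth is F; the 7th of Ab dominant thirteenth is Gb.
F up to Gb is 1 semitone, a half step narrower than a major second, so the interval is minor.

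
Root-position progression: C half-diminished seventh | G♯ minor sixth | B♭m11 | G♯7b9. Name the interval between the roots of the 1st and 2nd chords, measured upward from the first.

augmented fifth

The roots are C and G♯.
C up to G♯ is 8 semitones, a half step wider than a perfect fifth, so the interval is augmented.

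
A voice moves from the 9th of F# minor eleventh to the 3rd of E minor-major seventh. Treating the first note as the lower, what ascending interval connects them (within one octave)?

F# minor eleventh has G# as its 9th, and E minor-major seventh has G as its 3rd.
G# up to G is 11 semitones, a half step narrower than a perfect octave, so the interval is diminished.

d8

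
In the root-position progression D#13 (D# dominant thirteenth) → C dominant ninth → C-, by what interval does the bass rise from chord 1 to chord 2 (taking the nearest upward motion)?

The roots are D# and C.
From D# to C: 9 semitones over a seventh = diminished.

diminished seventh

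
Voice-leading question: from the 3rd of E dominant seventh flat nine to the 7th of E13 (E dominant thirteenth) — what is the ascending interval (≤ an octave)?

The 3rd of E dominant seventh flat nine is G♯; the 7th of E13 (E dominant thirteenth) is D.
G♯ up to D is 6 semitones, a half step narrower than a perfect fifth, so the interval is diminished.

diminished fifth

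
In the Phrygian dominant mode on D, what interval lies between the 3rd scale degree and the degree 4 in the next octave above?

D phrygian dominant: D E♭ F♯ G A B♭ C.
So we need the interval from F♯ up to G.
From F♯ to G: 13 semitones over a ninth = minor.

minor 9th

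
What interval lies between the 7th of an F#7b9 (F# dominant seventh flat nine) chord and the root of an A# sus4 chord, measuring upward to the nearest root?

The 7th of F#7b9 (F# dominant seventh flat nine) is E; the root of A# sus4 is A#.
E up to A# is 6 semitones, a half step wider than a perfect fourth, so the interval is augmented.

augmented fourth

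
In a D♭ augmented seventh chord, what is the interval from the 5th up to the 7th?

D♭aug7: D♭, F, A, C♭.
That puts A below C♭.
From A to C♭: 2 semitones over a third = diminished.

diminished third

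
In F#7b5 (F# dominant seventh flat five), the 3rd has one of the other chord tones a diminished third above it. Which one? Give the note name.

C

F# dominant seventh flat five: F#–A#–C–E.
The 3rd is A#. A diminished third above A# is C.
C is the chord's 5th.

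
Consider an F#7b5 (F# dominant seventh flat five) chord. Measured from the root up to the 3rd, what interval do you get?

M3

Spelling the chord: F# A# C E.
Root = F#; 3rd = A#.
F# up to A# spans 3 letter names and 4 semitones — a major third.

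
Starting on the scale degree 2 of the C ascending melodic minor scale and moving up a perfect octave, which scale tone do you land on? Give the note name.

D

The scale is C D Eb F G A B.
The scale degree 2 is D; a perfect octave above that is D — scale degree 2.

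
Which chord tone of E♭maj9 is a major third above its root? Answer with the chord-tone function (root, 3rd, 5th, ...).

3rd

The chord tones of E♭maj9 are E♭-G-B♭-D-F.
The root is E♭. A major third above E♭ is G.
G is the chord's 3rd.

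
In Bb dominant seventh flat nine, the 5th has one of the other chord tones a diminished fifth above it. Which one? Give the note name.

The chord tones of Bb7b9 (Bb dominant seventh flat nine) are Bb D F Ab Cb.
The 5th is F. A diminished fifth above F is Cb.
Cb is the chord's 9th.

Cb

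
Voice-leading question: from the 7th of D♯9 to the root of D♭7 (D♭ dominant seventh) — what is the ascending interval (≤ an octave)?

diminished second

D♯9 has C♯ as its 7th, and D♭7 (D♭ dominant seventh) has D♭ as its root.
From C♯ to D♭: 0 semitones over a second = diminished.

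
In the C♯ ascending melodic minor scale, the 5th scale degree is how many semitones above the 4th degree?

The scale is C♯ D♯ E F♯ G♯ A♯ B♯.
F♯ up to G♯ is a major second — 2 semitones.

2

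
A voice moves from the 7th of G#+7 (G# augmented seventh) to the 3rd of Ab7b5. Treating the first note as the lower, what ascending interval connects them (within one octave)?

G#+7 (G# augmented seventh) has F# as its 7th, and Ab7b5 has C as its 3rd.
5 letter names make it a fifth; at 6 semitones (a half step narrower than perfect) the quality is diminished.

diminished fifth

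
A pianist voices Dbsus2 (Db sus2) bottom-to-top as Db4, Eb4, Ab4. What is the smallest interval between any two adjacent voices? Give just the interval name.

major second

Adjacent intervals: Db4→Eb4 = major second; Eb4→Ab4 = perfect fourth.
The smallest is Db4 to Eb4, a major second (2 semitones).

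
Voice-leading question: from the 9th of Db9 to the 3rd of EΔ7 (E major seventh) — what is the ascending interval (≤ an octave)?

Db9 has Eb as its 9th, and EΔ7 (E major seventh) has G# as its 3rd.
3 letter names make it a third; at 5 semitones (a half step wider than major) the quality is augmented.

A3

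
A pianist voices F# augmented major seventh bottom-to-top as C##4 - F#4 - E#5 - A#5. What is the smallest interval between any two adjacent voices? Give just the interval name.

diminished fourth

Adjacent intervals: C##4→F#4 = diminished fourth; F#4→E#5 = major seventh; E#5→A#5 = perfect fourth.
The smallest is C##4 to F#4, a diminished fourth (4 semitones).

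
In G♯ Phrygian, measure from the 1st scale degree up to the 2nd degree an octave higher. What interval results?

G♯ phrygian: G♯ A B C♯ D♯ E F♯.
The 1st scale degree is G♯ and the 2nd degree (up an octave) is A.
9 letter names make it a ninth; at 13 semitones (a half step narrower than major) the quality is minor.

minor ninth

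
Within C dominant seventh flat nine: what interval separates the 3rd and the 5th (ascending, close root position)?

minor 3rd

Spelling the chord: C–E–G–Bb–Db.
3rd = E; 5th = G.
E up to G is 3 semitones, a half step narrower than a major third, so the interval is minor.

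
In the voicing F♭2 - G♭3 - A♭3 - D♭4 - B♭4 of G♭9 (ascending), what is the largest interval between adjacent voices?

major ninth

Adjacent intervals: F♭2→G♭3 = major ninth; G♭3→A♭3 = major second; A♭3→D♭4 = perfect fourth; D♭4→B♭4 = major sixth.
The largest is F♭2 to G♭3, a major ninth (14 semitones).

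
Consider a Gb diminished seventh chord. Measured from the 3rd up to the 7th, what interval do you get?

diminished 5th

The chord tones of Gbdim7 (Gb diminished seventh) are Gb–Bbb–Dbb–Fbb.
So we need the interval from Bbb up to Fbb.
From Bbb to Fbb: 6 semitones over a fifth = diminished.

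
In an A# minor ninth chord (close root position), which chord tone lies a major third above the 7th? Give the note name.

B#

The chord tones of A#min9 are A#–C#–E#–G#–B#.
The 7th is G#. A major third above G# is B#.
B# is the chord's 9th.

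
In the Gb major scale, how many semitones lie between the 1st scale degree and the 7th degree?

11

The scale is Gb Ab Bb Cb Db Eb F.
Gb up to F is a major seventh — 11 semitones.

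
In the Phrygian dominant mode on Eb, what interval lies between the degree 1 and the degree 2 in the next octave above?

Spelling the Phrygian dominant mode on Eb: Eb Fb G Ab Bb Cb Db.
That puts Eb below Fb.
From Eb to Fb: 13 semitones over a ninth = minor.

minor ninth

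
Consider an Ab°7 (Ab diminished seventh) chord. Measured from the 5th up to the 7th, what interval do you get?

minor 3rd

Ab°7 (Ab diminished seventh) is spelled Ab–Cb–Ebb–Gbb.
That puts Ebb below Gbb.
From Ebb to Gbb: 3 semitones over a third = minor.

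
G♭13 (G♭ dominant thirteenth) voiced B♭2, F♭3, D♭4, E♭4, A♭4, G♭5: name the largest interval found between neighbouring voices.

Adjacent intervals: B♭2→F♭3 = diminished fifth; F♭3→D♭4 = major sixth; D♭4→E♭4 = major second; E♭4→A♭4 = perfect fourth; A♭4→G♭5 = minor seventh.
The largest is A♭4 to G♭5, a minor seventh (10 semitones).

minor 7th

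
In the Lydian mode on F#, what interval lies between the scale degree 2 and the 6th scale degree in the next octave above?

F# lydian: F# G# A# B# C# D# E#.
That puts G# below D#.
From G# to D# is 19 semitones, exactly the perfect twelfth.

P12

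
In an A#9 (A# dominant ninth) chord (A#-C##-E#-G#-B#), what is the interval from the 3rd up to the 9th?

That puts C## below B#.
C## up to B# is 10 semitones, a half step narrower than a major seventh, so the interval is minor.

m7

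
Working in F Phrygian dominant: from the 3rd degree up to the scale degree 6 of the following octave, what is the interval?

d11

F phrygian dominant: F Gb A Bb C Db Eb.
So we need the interval from A up to Db.
A up to Db is 16 semitones, a half step narrower than a perfect eleventh, so the interval is diminished.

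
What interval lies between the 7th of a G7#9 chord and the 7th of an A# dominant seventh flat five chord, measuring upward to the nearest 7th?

augmented second

G7#9 has F as its 7th, and A# dominant seventh flat five has G# as its 7th.
F up to G# is 3 semitones, a half step wider than a major second, so the interval is augmented.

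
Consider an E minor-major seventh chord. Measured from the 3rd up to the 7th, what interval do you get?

E minor-major seventh: E-G-B-D#.
That puts G below D#.
G up to D# is 8 semitones, a half step wider than a perfect fifth, so the interval is augmented.

augmented 5th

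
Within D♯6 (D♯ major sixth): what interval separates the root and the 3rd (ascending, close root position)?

Spelling the chord: D♯-F𝄪-A♯-B♯.
So we need the interval from D♯ up to F𝄪.
D♯ up to F𝄪 spans 3 letter names and 4 semitones — a major third.

M3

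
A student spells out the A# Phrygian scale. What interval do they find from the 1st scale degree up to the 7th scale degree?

A# phrygian: A# B C# D# E# F# G#.
That puts A# below G#.
7 letter names make it a seventh; at 10 semitones (a half step narrower than major) the quality is minor.

minor seventh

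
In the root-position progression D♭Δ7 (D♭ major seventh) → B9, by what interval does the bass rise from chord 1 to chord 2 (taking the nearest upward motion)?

The roots are D♭ and B.
From D♭ to B: 10 semitones over a sixth = augmented.

augmented sixth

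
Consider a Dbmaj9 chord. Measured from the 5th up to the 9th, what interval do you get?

Dbmaj9 (Db major ninth) is spelled Db-F-Ab-C-Eb.
The 5th is Ab and the 9th is Eb.
Ab up to Eb spans 5 letter names and 7 semitones — a perfect fifth.

perfect fifth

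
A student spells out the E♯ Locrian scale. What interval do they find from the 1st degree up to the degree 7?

minor seventh

Spelling the E♯ Locrian scale: E♯ F♯ G♯ A♯ B C♯ D♯.
So we need the interval from E♯ up to D♯.
From E♯ to D♯: 10 semitones over a seventh = minor.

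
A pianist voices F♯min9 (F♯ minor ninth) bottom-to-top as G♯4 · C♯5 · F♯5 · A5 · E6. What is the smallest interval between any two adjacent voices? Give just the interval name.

Adjacent intervals: G♯4→C♯5 = perfect fourth; C♯5→F♯5 = perfect fourth; F♯5→A5 = minor third; A5→E6 = perfect fifth.
The smallest is F♯5 to A5, a minor third (3 semitones).

minor third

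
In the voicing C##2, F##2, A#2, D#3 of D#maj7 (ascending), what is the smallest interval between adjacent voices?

Adjacent intervals: C##2→F##2 = perfect fourth; F##2→A#2 = minor third; A#2→D#3 = perfect fourth.
The smallest is F##2 to A#2, a minor third (3 semitones).

minor third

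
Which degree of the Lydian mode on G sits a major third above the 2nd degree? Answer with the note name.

C#

The scale is G A B C# D E F#.
The 2nd degree is A; a major third above that is C# — scale degree 4.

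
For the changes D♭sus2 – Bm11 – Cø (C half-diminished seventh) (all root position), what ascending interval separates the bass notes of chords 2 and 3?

m2

The roots are B and C.
From B to C: 1 semitone over a second = minor.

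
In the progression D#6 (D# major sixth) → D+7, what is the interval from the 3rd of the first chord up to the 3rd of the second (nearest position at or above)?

D#6 (D# major sixth) has F## as its 3rd, and D+7 has F# as its 3rd.
F## up to F# is 11 semitones, a half step narrower than a perfect octave, so the interval is diminished.

diminished octave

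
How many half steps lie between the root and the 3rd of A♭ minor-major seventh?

3

The chord tones of A♭m(maj7) are A♭–C♭–E♭–G.
A♭ to C♭ is a minor third: 3 semitones.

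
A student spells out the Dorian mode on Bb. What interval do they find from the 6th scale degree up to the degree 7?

minor second

Bb dorian: Bb C Db Eb F G Ab.
That puts G below Ab.
G up to Ab is 1 semitone, a half step narrower than a major second, so the interval is minor.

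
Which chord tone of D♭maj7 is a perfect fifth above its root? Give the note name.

D♭ major seventh is spelled D♭-F-A♭-C.
The root is D♭. A perfect fifth above D♭ is A♭.
A♭ is the chord's 5th.

Ab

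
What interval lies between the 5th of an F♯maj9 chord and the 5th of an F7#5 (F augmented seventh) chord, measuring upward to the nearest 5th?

P1

F♯maj9 has C♯ as its 5th, and F7#5 (F augmented seventh) has C♯ as its 5th.
From C♯ to C♯ is 0 semitones, exactly the perfect unison.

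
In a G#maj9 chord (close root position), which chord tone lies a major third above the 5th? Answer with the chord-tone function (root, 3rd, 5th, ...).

Spelling the chord: G#, B#, D#, F##, A#.
The 5th is D#. A major third above D# is F##.
F## is the chord's 7th.

7th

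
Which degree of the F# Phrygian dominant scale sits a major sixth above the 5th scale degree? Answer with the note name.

A#

The scale is F# G A# B C# D E.
The 5th scale degree is C#; a major sixth above that is A# — scale degree 3.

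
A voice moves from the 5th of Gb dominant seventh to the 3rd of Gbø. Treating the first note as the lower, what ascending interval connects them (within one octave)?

Gb dominant seventh has Db as its 5th, and Gbø has Bbb as its 3rd.
Db up to Bbb is 8 semitones, a half step narrower than a major sixth, so the interval is minor.

m6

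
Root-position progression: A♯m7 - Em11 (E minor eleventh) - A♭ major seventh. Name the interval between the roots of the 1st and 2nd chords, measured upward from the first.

diminished fifth

The roots are A♯ and E.
A♯ up to E is 6 semitones, a half step narrower than a perfect fifth, so the interval is diminished.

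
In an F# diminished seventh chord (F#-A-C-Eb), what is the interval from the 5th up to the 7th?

minor third

The 5th is C and the 7th is Eb.
C up to Eb is 3 semitones, a half step narrower than a major third, so the interval is minor.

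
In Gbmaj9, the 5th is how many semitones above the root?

7

Spelling the chord: Gb-Bb-Db-F-Ab.
Gb to Db is a perfect fifth: 7 semitones.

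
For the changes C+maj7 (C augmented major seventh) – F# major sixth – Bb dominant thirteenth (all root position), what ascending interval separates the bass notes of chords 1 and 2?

The roots are C and F#.
C up to F# is 6 semitones, a half step wider than a perfect fourth, so the interval is augmented.

augmented fourth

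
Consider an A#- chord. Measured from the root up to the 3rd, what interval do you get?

A# minor: A# C# E#.
That puts A# below C#.
A# up to C# is 3 semitones, a half step narrower than a major third, so the interval is minor.

minor 3rd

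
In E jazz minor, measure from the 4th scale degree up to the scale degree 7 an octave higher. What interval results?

The scale runs E F# G A B C# D#.
The 4th scale degree is A and the scale degree 7 (up an octave) is D#.
11 letter names make it an eleventh; at 18 semitones (a half step wider than perfect) the quality is augmented.

augmented eleventh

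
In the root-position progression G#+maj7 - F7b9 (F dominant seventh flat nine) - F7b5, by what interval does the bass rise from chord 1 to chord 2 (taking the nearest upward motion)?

diminished 7th

The roots are G# and F.
G# up to F is 9 semitones, a whole step narrower than a major seventh, so the interval is diminished.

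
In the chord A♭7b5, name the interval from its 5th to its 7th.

M3

The chord tones of A♭ dominant seventh flat five are A♭, C, E𝄫, G♭.
So we need the interval from E𝄫 up to G♭.
Counting 3 letters and 4 half steps from E𝄫 gives a major third.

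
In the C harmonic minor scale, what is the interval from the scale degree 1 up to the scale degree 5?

C harmonic minor: C D Eb F G Ab B.
The scale degree 1 is C and the degree 5 is G.
From C to G is 7 semitones, exactly the perfect fifth.

P5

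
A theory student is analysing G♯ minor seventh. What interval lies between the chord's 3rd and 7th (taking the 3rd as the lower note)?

G♯min7: G♯ B D♯ F♯.
That puts B below F♯.
Counting 5 letters and 7 half steps from B gives a perfect fifth.

perfect 5th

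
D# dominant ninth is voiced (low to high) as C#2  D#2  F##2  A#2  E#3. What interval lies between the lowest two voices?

Those voices are C#2 and D#2.
From C# to D# is 2 semitones, exactly the major second.

major second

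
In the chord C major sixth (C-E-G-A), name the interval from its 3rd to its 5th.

minor third

So we need the interval from E up to G.
E up to G is 3 semitones, a half step narrower than a major third, so the interval is minor.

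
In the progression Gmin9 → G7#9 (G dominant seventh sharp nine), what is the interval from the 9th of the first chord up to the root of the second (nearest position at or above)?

minor seventh

The 9th of Gmin9 is A; the root of G7#9 (G dominant seventh sharp nine) is G.
From A to G: 10 semitones over a seventh = minor.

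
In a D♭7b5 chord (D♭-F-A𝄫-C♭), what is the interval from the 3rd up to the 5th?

3rd = F; 5th = A𝄫.
F up to A𝄫 is 2 semitones, a whole step narrower than a major third, so the interval is diminished.

diminished third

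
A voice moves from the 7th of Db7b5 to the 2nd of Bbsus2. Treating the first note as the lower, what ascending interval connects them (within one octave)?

The 7th of Db7b5 is Cb; the 2nd of Bbsus2 is C.
1 letter names make it a unison; at 1 semitone (a half step wider than perfect) the quality is augmented.

augmented unison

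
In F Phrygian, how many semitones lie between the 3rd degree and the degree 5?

4

The scale is F Gb Ab Bb C Db Eb.
Ab up to C is a major third — 4 semitones.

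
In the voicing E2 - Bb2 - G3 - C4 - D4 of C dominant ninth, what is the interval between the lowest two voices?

diminished 5th

Those voices are E2 and Bb2.
5 letter names make it a fifth; at 6 semitones (a half step narrower than perfect) the quality is diminished.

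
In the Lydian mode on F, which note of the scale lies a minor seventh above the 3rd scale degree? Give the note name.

The scale is F G A B C D E.
The 3rd scale degree is A; a minor seventh above that is G — scale degree 2.

G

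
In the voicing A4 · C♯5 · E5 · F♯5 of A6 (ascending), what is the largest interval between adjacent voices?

Adjacent intervals: A4→C♯5 = major third; C♯5→E5 = minor third; E5→F♯5 = major second.
The largest is A4 to C♯5, a major third (4 semitones).

major 3rd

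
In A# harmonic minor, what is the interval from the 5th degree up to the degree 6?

The scale runs A# B# C# D# E# F# G##.
So we need the interval from E# up to F#.
From E# to F#: 1 semitone over a second = minor.

m2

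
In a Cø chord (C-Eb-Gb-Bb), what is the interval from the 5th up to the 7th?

major third

So we need the interval from Gb up to Bb.
Counting 3 letters and 4 half steps from Gb gives a major third.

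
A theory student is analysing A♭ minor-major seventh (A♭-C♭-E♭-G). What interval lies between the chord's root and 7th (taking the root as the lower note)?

major seventh

That puts A♭ below G.
From A♭ to G is 11 semitones, exactly the major seventh.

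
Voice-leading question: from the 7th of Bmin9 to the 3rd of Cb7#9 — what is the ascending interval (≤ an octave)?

diminished fifth

The 7th of Bmin9 is A; the 3rd of Cb7#9 is Eb.
From A to Eb: 6 semitones over a fifth = diminished.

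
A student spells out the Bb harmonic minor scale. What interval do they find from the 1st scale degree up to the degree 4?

Bb harmonic minor: Bb C Db Eb F Gb A.
That puts Bb below Eb.
Bb up to Eb spans 4 letter names and 5 semitones — a perfect fourth.

P4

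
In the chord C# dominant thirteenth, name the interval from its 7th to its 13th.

Spelling the chord: C#, E#, G#, B, D#, A#.
That puts B below A#.
B up to A# spans 7 letter names and 11 semitones — a major seventh.

major 7th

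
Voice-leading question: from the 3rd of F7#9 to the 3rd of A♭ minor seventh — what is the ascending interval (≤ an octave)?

The 3rd of F7#9 is A; the 3rd of A♭ minor seventh is C♭.
From A to C♭: 2 semitones over a third = diminished.

diminished third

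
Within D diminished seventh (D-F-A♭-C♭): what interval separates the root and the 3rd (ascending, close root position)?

That puts D below F.
D up to F is 3 semitones, a half step narrower than a major third, so the interval is minor.

m3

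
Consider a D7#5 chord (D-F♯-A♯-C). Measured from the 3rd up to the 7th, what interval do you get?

That puts F♯ below C.
From F♯ to C: 6 semitones over a fifth = diminished.

d5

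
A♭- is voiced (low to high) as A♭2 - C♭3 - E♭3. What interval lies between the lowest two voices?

Those voices are A♭2 and C♭3.
From A♭ to C♭: 3 semitones over a third = minor.

minor third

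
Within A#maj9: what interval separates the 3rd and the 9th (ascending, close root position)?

A#maj9 is spelled A#, C##, E#, G##, B#.
That puts C## below B#.
C## up to B# is 10 semitones, a half step narrower than a major seventh, so the interval is minor.

m7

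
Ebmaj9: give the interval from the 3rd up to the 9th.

The chord tones of Ebmaj9 (Eb major ninth) are Eb-G-Bb-D-F.
That puts G below F.
7 letter names make it a seventh; at 10 semitones (a half step narrower than major) the quality is minor.

minor seventh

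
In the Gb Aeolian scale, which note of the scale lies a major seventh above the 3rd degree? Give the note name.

The scale is Gb Ab Bbb Cb Db Ebb Fb.
The 3rd degree is Bbb; a major seventh above that is Ab — scale degree 2.

Ab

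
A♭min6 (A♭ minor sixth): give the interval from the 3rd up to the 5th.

major third

A♭min6 is spelled A♭–C♭–E♭–F.
That puts C♭ below E♭.
Counting 3 letters and 4 half steps from C♭ gives a major third.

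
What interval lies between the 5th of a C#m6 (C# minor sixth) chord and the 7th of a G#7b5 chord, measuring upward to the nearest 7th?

m7

C#m6 (C# minor sixth) has G# as its 5th, and G#7b5 has F# as its 7th.
From G# to F#: 10 semitones over a seventh = minor.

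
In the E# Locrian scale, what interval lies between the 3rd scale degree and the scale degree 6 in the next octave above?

perfect eleventh

The scale runs E# F# G# A# B C# D#.
So we need the interval from G# up to C#.
Counting 11 letters and 17 half steps from G# gives a perfect eleventh.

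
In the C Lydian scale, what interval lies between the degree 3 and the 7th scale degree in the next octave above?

perfect twelfth

C lydian: C D E F# G A B.
The degree 3 is E and the 7th scale degree (up an octave) is B.
E up to B spans 12 letter names and 19 semitones — a perfect twelfth.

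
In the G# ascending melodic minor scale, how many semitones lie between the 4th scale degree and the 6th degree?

The scale is G# A# B C# D# E# F##.
C# up to E# is a major third — 4 semitones.

4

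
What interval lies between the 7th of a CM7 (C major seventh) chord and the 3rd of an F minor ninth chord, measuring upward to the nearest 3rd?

diminished 7th

CM7 (C major seventh) has B as its 7th, and F minor ninth has Ab as its 3rd.
From B to Ab: 9 semitones over a seventh = diminished.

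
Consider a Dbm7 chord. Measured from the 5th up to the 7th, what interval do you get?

minor third

Spelling the chord: Db-Fb-Ab-Cb.
The 5th is Ab and the 7th is Cb.
Ab up to Cb is 3 semitones, a half step narrower than a major third, so the interval is minor.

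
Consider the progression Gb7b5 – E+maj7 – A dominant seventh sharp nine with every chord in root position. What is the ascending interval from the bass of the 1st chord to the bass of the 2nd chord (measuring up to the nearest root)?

augmented sixth

The roots are Gb and E.
From Gb to E: 10 semitones over a sixth = augmented.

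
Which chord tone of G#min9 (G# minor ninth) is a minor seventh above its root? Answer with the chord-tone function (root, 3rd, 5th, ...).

7th

Spelling the chord: G#-B-D#-F#-A#.
The root is G#. A minor seventh above G# is F#.
F# is the chord's 7th.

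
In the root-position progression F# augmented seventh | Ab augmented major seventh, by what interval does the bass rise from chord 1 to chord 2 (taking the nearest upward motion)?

diminished third

The roots are F# and Ab.
F# up to Ab is 2 semitones, a whole step narrower than a major third, so the interval is diminished.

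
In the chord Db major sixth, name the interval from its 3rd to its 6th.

perfect 4th

Db6: Db, F, Ab, Bb.
So we need the interval from F up to Bb.
Counting 4 letters and 5 half steps from F gives a perfect fourth.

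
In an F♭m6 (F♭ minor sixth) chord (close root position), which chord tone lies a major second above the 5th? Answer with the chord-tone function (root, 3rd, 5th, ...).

Spelling the chord: F♭, A𝄫, C♭, D♭.
The 5th is C♭. A major second above C♭ is D♭.
D♭ is the chord's 6th.

6th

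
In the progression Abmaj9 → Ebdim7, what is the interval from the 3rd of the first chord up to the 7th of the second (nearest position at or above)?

diminished second

Abmaj9 has C as its 3rd, and Ebdim7 has Dbb as its 7th.
2 letter names make it a second; at 0 semitones (a whole step narrower than major) the quality is diminished.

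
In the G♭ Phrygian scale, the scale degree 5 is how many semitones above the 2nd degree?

The scale is G♭ A𝄫 B𝄫 C♭ D♭ E𝄫 F♭.
A𝄫 up to D♭ is an augmented fourth — 6 semitones.

6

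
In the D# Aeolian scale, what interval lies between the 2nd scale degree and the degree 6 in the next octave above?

diminished twelfth

The scale runs D# E# F# G# A# B C#.
So we need the interval from E# up to B.
From E# to B: 18 semitones over a twelfth = diminished.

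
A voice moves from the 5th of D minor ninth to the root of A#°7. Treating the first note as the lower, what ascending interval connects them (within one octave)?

A1

D minor ninth has A as its 5th, and A#°7 has A# as its root.
1 letter names make it a unison; at 1 semitone (a half step wider than perfect) the quality is augmented.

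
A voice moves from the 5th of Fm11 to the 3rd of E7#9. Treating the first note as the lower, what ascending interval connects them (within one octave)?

augmented fifth

Fm11 has C as its 5th, and E7#9 has G# as its 3rd.
From C to G#: 8 semitones over a fifth = augmented.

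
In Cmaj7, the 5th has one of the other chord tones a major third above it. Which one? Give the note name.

CΔ7 is spelled C–E–G–B.
The 5th is G. A major third above G is B.
B is the chord's 7th.

B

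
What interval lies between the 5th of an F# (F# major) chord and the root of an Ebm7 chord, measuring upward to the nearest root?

diminished 3rd

The 5th of F# (F# major) is C#; the root of Ebm7 is Eb.
3 letter names make it a third; at 2 semitones (a whole step narrower than major) the quality is diminished.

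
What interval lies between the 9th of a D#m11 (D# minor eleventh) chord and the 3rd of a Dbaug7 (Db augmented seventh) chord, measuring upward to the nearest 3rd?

The 9th of D#m11 (D# minor eleventh) is E#; the 3rd of Dbaug7 (Db augmented seventh) is F.
2 letter names make it a second; at 0 semitones (a whole step narrower than major) the quality is diminished.

diminished second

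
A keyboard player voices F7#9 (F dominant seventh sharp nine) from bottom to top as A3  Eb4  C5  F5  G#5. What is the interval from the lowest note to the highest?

The outer voices are A3 and G#5.
Counting 14 letters and 23 half steps from A gives a major fourteenth.

major fourteenth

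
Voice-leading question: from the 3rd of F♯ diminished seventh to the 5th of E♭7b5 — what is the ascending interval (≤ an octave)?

F♯ diminished seventh has A as its 3rd, and E♭7b5 has B𝄫 as its 5th.
From A to B𝄫: 0 semitones over a second = diminished.

diminished second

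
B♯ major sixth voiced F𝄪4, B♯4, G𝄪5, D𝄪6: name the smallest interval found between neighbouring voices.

Adjacent intervals: F𝄪4→B♯4 = perfect fourth; B♯4→G𝄪5 = major sixth; G𝄪5→D𝄪6 = perfect fifth.
The smallest is F𝄪4 to B♯4, a perfect fourth (5 semitones).

P4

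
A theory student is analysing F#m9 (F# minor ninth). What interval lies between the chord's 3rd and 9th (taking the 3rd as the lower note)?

M7

The chord tones of F#m9 are F#-A-C#-E-G#.
The 3rd is A and the 9th is G#.
A up to G# spans 7 letter names and 11 semitones — a major seventh.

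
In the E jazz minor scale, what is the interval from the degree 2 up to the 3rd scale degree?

E melodic minor: E F# G A B C# D#.
So we need the interval from F# up to G.
F# up to G is 1 semitone, a half step narrower than a major second, so the interval is minor.

m2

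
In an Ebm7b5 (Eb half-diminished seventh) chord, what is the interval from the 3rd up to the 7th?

Ebø is spelled Eb-Gb-Bbb-Db.
That puts Gb below Db.
Gb up to Db spans 5 letter names and 7 semitones — a perfect fifth.

perfect fifth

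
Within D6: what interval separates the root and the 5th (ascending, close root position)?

The chord tones of D6 (D major sixth) are D, F#, A, B.
Root = D; 5th = A.
Counting 5 letters and 7 half steps from D gives a perfect fifth.

P5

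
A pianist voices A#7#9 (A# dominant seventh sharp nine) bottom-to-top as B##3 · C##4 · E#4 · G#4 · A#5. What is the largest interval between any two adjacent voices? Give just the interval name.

major ninth

Adjacent intervals: B##3→C##4 = minor second; C##4→E#4 = minor third; E#4→G#4 = minor third; G#4→A#5 = major ninth.
The largest is G#4 to A#5, a major ninth (14 semitones).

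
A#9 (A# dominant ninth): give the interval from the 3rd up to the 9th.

The chord tones of A#9 are A#, C##, E#, G#, B#.
So we need the interval from C## up to B#.
C## up to B# is 10 semitones, a half step narrower than a major seventh, so the interval is minor.

minor seventh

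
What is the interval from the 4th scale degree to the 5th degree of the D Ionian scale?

major second

Spelling the D Ionian scale: D E F# G A B C#.
So we need the interval from G up to A.
G up to A spans 2 letter names and 2 semitones — a major second.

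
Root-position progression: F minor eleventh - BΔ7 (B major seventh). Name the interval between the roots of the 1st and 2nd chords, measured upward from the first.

The roots are F and B.
4 letter names make it a fourth; at 6 semitones (a half step wider than perfect) the quality is augmented.

augmented fourth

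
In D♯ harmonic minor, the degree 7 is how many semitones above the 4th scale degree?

6

The scale is D♯ E♯ F♯ G♯ A♯ B C𝄪.
G♯ up to C𝄪 is an augmented fourth — 6 semitones.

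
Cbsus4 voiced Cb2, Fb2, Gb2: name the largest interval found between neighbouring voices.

perfect 4th

Adjacent intervals: Cb2→Fb2 = perfect fourth; Fb2→Gb2 = major second.
The largest is Cb2 to Fb2, a perfect fourth (5 semitones).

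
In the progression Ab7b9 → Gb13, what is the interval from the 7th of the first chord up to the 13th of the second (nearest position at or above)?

M6

The 7th of Ab7b9 is Gb; the 13th of Gb13 is Eb.
Counting 6 letters and 9 half steps from Gb gives a major sixth.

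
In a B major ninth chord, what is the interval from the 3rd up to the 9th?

minor seventh

The chord tones of Bmaj9 are B, D♯, F♯, A♯, C♯.
3rd = D♯; 9th = C♯.
From D♯ to C♯: 10 semitones over a seventh = minor.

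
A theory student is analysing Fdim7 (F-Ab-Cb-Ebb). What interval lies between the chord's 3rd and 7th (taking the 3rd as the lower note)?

3rd = Ab; 7th = Ebb.
5 letter names make it a fifth; at 6 semitones (a half step narrower than perfect) the quality is diminished.

diminished fifth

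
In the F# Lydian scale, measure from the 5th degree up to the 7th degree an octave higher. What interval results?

major tenth

Spelling the F# Lydian scale: F# G# A# B# C# D# E#.
So we need the interval from C# up to E#.
From C# to E# is 16 semitones, exactly the major tenth.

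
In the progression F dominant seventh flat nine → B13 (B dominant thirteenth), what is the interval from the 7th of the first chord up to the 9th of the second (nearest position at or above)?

augmented sixth

The 7th of F dominant seventh flat nine is Eb; the 9th of B13 (B dominant thirteenth) is C#.
6 letter names make it a sixth; at 10 semitones (a half step wider than major) the quality is augmented.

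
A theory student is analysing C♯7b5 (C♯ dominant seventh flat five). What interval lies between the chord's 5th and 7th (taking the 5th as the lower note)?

major third

The chord tones of C♯ dominant seventh flat five are C♯ E♯ G B.
5th = G; 7th = B.
G up to B spans 3 letter names and 4 semitones — a major third.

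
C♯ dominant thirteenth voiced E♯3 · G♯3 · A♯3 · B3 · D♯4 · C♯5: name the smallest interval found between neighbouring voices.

Adjacent intervals: E♯3→G♯3 = minor third; G♯3→A♯3 = major second; A♯3→B3 = minor second; B3→D♯4 = major third; D♯4→C♯5 = minor seventh.
The smallest is A♯3 to B3, a minor second (1 semitone).

minor second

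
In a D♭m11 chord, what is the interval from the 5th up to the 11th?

Spelling the chord: D♭-F♭-A♭-C♭-E♭-G♭.
That puts A♭ below G♭.
From A♭ to G♭: 10 semitones over a seventh = minor.

minor seventh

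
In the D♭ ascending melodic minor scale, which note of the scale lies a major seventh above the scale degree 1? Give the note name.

C

The scale is D♭ E♭ F♭ G♭ A♭ B♭ C.
The scale degree 1 is D♭; a major seventh above that is C — scale degree 7.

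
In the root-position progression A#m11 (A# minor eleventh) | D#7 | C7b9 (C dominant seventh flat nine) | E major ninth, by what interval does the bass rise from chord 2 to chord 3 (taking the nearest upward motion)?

The roots are D# and C.
D# up to C is 9 semitones, a whole step narrower than a major seventh, so the interval is diminished.

d7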